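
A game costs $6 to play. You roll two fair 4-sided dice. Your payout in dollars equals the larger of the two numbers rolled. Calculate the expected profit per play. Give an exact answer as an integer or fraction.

Distribution of the larger of the two numbers rolled: 1 w.p. 1/16, 2 w.p. 3/16, 3 w.p. 5/16, 4 w.p. 7/16
E[payout] = (1/16)·1 + (3/16)·2 + (5/16)·3 + (7/16)·4 = 25/8
Expected profit = 25/8 − 6 = -23/8

-23/8 dollars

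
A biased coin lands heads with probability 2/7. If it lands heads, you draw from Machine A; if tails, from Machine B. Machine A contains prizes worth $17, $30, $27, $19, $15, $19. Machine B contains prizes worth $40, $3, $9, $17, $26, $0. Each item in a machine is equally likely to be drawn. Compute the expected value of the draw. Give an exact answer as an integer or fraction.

E[X | Machine A] = (17 + 30 + 27 + 19 + 15 + 19)/6 = 127/6
E[X | Machine B] = (40 + 3 + 9 + 17 + 26 + 0)/6 = 95/6
E[X] = (2/7)·127/6 + (5/7)·95/6 = 243/14

243/14 dollars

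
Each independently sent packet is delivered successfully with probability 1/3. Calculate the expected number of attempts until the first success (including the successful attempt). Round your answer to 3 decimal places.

3.000

For a geometric distribution, E[trials] = 1/p = 1/(1/3) = 3.
≈ 3.000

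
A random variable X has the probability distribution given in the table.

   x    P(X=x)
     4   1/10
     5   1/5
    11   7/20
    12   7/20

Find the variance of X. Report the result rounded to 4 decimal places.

10.0475

E[X] = (1/10)·4 + (1/5)·5 + (7/20)·11 + (7/20)·12 = 189/20
E[X²] = (1/10)·16 + (1/5)·25 + (7/20)·121 + (7/20)·144 = 1987/20
Var(X) = 1987/20 − (189/20)² = 4019/400 ≈ 10.0475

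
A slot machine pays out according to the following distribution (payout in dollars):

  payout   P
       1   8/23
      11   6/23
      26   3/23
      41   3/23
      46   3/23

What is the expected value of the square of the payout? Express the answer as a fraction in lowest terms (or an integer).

14153/23

E[X²] = (8/23)·1 + (6/23)·121 + (3/23)·676 + (3/23)·1681 + (3/23)·2116
     = 14153/23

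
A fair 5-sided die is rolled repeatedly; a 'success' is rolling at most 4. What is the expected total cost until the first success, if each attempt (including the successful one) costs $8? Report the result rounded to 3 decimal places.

E[#attempts] = 1/p = 5/4; E[cost] = 8·5/4 = 10.
≈ 10.000

$10.000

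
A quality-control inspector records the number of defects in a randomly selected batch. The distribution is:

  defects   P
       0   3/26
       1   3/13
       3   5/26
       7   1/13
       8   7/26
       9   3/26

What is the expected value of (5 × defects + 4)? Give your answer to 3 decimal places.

26.692

E[5x+4] = (3/26)·4 + (3/13)·9 + (5/26)·19 + (1/13)·39 + (7/26)·44 + (3/26)·49
     = 347/13 ≈ 26.692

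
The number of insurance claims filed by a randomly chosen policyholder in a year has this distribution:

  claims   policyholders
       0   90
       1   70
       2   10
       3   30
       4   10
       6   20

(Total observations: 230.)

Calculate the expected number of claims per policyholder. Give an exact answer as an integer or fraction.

34/23

Total = 230, so P(claims=0) = 90/230, etc.
E[X] = (9/23)·0 + (7/23)·1 + (1/23)·2 + (3/23)·3 + (1/23)·4 + (2/23)·6
     = 34/23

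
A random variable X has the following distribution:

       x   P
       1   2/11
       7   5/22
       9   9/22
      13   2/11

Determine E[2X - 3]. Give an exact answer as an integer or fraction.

E[2x-3] = (2/11)·(-1) + (5/22)·11 + (9/22)·15 + (2/11)·23
     = 139/11

139/11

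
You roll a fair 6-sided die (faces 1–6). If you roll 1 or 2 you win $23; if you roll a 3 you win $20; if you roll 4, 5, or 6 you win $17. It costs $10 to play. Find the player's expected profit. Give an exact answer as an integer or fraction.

19/2 dollars

E[payout] = (1/2)·17 + (1/6)·20 + (1/3)·23 = 39/2
Expected profit = 39/2 − 10 = 19/2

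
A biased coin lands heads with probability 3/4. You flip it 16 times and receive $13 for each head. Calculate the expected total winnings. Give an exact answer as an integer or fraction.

E[#heads] = 16·3/4 = 12 (linearity over flips).
E[winnings] = 13·12 = 156.

$156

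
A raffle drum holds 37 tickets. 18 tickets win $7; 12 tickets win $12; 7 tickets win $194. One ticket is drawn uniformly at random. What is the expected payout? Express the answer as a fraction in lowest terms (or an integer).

E[payout] = (18/37)·7 + (12/37)·12 + (7/37)·194 = 44

$44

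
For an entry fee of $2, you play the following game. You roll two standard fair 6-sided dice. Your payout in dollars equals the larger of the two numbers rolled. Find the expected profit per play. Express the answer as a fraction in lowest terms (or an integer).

Distribution of the larger of the two numbers rolled: 1 w.p. 1/36, 2 w.p. 1/12, 3 w.p. 5/36, 4 w.p. 7/36, 5 w.p. 1/4, 6 w.p. 11/36
E[payout] = (1/36)·1 + (1/12)·2 + (5/36)·3 + (7/36)·4 + (1/4)·5 + (11/36)·6 = 161/36
Expected profit = 161/36 − 2 = 89/36

89/36 dollars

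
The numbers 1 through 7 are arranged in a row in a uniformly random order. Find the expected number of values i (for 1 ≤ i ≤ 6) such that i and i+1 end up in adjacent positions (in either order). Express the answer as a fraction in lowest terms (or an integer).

12/7

For each i ∈ {1,…,6}, let Xᵢ = 1 if i and i+1 are adjacent. P(Xᵢ=1) = 2·(7−1)!/7! = 2/7.
By linearity, E[ΣXᵢ] = (6)·(2/7) = 12/7.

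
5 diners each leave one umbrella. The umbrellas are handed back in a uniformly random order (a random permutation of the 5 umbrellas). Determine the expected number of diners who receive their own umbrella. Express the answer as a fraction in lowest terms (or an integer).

1

Let Xᵢ = 1 if person i gets their own umbrella. For each i, P(Xᵢ=1) = 1/5.
By linearity of expectation, E[X₁+…+X_5] = 5·(1/5) = 1.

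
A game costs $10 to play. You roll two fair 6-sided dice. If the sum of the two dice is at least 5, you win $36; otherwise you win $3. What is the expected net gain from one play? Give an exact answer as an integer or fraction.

E[payout] = (1/6)·3 + (5/6)·36 = 61/2
Expected profit = 61/2 − 10 = 41/2

41/2 dollars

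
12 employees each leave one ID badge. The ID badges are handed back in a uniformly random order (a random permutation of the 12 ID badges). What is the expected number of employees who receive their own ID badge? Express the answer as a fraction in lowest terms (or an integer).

Let Xᵢ = 1 if person i gets their own ID badge. For each i, P(Xᵢ=1) = 1/12.
By linearity of expectation, E[X₁+…+X_12] = 12·(1/12) = 1.

1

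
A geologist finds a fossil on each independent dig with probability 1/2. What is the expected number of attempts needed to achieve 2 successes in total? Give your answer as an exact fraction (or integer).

By linearity (sum of 2 independent geometric waits), E[trials] = 2/p = 2/(1/2) = 4.

4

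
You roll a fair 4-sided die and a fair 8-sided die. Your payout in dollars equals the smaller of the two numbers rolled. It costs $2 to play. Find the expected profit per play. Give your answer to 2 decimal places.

$0.19

Distribution of the smaller of the two numbers rolled: 1 w.p. 11/32, 2 w.p. 9/32, 3 w.p. 7/32, 4 w.p. 5/32
E[payout] = (11/32)·1 + (9/32)·2 + (7/32)·3 + (5/32)·4 = 35/16
Expected profit = 35/16 − 2 = 3/16 ≈ $0.19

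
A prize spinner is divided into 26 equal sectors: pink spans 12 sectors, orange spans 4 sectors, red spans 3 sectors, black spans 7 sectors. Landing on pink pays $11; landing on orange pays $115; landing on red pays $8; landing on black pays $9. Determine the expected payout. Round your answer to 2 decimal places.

$26.12

E[payout] = (12/26)·11 + (4/26)·115 + (3/26)·8 + (7/26)·9 = 679/26
≈ $26.12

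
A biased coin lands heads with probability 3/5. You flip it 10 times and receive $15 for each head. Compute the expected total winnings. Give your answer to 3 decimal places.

$90.000

E[#heads] = 10·3/5 = 6 (linearity over flips).
E[winnings] = 15·6 = 90.
≈ 90.000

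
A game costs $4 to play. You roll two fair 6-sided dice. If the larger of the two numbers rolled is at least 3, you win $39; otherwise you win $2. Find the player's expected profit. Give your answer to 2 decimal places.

E[payout] = (1/9)·2 + (8/9)·39 = 314/9
Expected profit = 314/9 − 4 = 278/9 ≈ $30.89

$30.89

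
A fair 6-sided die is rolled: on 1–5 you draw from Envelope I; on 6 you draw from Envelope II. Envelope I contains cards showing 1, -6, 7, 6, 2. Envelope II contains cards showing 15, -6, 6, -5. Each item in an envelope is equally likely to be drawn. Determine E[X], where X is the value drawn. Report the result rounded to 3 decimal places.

E[X | Envelope I] = (1 − 6 + 7 + 6 + 2)/5 = 2
E[X | Envelope II] = (15 − 6 + 6 − 5)/4 = 5/2
E[X] = (5/6)·2 + (1/6)·5/2 = 25/12 ≈ 2.083

2.083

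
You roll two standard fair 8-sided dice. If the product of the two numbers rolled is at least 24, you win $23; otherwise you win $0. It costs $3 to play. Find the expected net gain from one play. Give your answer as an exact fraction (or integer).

45/8 dollars

E[payout] = (5/8)·0 + (3/8)·23 = 69/8
Expected profit = 69/8 − 3 = 45/8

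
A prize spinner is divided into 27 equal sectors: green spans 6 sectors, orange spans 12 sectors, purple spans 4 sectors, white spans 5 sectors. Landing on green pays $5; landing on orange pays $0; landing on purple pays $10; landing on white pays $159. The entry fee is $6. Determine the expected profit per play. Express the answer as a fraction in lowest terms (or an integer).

703/27 dollars

E[payout] = (6/27)·5 + (12/27)·0 + (4/27)·10 + (5/27)·159 = 865/27
Expected profit = 865/27 − 6 = 703/27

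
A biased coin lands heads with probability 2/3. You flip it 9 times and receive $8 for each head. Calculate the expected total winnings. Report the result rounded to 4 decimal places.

E[#heads] = 9·2/3 = 6 (linearity over flips).
E[winnings] = 8·6 = 48.
≈ 48.0000

$48.0000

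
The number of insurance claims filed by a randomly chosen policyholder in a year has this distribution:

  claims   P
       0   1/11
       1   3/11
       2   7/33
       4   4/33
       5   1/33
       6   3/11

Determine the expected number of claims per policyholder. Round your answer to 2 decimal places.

2.97

E[X] = (1/11)·0 + (3/11)·1 + (7/33)·2 + (4/33)·4 + (1/33)·5 + (3/11)·6
     = 98/33 ≈ 2.97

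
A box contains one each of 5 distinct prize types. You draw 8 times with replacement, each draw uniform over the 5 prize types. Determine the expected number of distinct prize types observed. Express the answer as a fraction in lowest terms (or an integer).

325089/78125

Let Xⱼ=1 if type j appears at least once. P(Xⱼ=1) = 1 − ((5−1)/5)^8 = 325089/390625.
E[#distinct] = 5·325089/390625 = 325089/78125.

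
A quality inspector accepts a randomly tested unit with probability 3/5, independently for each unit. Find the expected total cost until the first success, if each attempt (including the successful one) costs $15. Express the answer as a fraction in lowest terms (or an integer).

E[#attempts] = 1/p = 5/3; E[cost] = 15·5/3 = 25.

$25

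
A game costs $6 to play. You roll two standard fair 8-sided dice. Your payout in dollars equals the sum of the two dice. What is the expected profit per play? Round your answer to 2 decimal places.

$3.00

Distribution of the sum of the two dice: 2 w.p. 1/64, 3 w.p. 1/32, 4 w.p. 3/64, 5 w.p. 1/16, 6 w.p. 5/64, 7 w.p. 3/32, …
E[payout] = (1/64)·2 + (1/32)·3 + (3/64)·4 + (1/16)·5 + (5/64)·6 + (3/32)·7 + (7/64)·8 + (1/8)·9 + (7/64)·10 + (3/32)·11 + (5/64)·12 + (1/16)·13 + (3/64)·14 + (1/32)·15 + (1/64)·16 = 9
Expected profit = 9 − 6 = 3 ≈ $3.00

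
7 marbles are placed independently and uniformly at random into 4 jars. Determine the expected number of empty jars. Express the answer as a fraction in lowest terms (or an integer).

2187/4096

Let Xⱼ=1 if jar j is empty. P(Xⱼ=1) = ((4-1)/4)^7 = 2187/16384.
By linearity, E[#empty] = 4·2187/16384 = 2187/4096.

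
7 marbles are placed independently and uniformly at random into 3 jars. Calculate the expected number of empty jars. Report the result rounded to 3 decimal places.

0.176

Let Xⱼ=1 if jar j is empty. P(Xⱼ=1) = ((3-1)/3)^7 = 128/2187.
By linearity, E[#empty] = 3·128/2187 = 128/729.
≈ 0.176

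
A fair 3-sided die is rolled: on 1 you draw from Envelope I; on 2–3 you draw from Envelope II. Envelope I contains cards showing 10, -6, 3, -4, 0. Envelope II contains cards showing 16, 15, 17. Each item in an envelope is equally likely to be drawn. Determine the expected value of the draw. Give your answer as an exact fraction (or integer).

E[X | Envelope I] = (10 − 6 + 3 − 4 + 0)/5 = 3/5
E[X | Envelope II] = (16 + 15 + 17)/3 = 16
E[X] = (1/3)·3/5 + (2/3)·16 = 163/15

163/15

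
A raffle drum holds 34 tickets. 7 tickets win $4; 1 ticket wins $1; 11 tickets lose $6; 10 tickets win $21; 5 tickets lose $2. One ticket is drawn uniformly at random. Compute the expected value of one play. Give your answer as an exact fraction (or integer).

163/34 dollars

E[payout] = (7/34)·4 + (1/34)·1 + (11/34)·(-6) + (10/34)·21 + (5/34)·(-2) = 163/34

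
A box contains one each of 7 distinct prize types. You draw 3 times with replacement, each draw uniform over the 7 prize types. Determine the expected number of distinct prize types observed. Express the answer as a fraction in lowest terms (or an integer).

Let Xⱼ=1 if type j appears at least once. P(Xⱼ=1) = 1 − ((7−1)/7)^3 = 127/343.
E[#distinct] = 7·127/343 = 127/49.

127/49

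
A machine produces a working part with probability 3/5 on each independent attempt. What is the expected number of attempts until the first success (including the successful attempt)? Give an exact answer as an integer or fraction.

5/3

For a geometric distribution, E[trials] = 1/p = 1/(3/5) = 5/3.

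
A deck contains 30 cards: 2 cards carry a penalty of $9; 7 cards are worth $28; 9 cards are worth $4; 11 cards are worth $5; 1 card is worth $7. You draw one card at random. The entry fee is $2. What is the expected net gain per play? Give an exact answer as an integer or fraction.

E[payout] = (2/30)·(-9) + (7/30)·28 + (9/30)·4 + (11/30)·5 + (1/30)·7 = 46/5
Expected profit = 46/5 − 2 = 36/5

36/5 dollars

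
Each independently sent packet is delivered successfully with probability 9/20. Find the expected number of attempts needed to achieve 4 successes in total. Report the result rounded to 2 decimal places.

By linearity (sum of 4 independent geometric waits), E[trials] = 4/p = 4/(9/20) = 80/9.
≈ 8.89

8.89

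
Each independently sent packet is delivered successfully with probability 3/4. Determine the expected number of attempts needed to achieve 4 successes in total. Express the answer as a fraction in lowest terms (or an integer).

By linearity (sum of 4 independent geometric waits), E[trials] = 4/p = 4/(3/4) = 16/3.

16/3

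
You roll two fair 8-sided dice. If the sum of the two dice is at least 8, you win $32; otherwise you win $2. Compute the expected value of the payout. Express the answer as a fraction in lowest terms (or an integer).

E[payout] = (21/64)·2 + (43/64)·32 = 709/32

709/32 dollars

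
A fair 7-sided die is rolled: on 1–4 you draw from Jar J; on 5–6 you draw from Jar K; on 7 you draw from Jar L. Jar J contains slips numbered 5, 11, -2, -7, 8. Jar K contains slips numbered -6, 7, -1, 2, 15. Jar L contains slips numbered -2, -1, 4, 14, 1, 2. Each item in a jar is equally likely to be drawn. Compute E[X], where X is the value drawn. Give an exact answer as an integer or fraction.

E[X | Jar J] = (5 + 11 − 2 − 7 + 8)/5 = 3
E[X | Jar K] = (-6 + 7 − 1 + 2 + 15)/5 = 17/5
E[X | Jar L] = (-2 − 1 + 4 + 14 + 1 + 2)/6 = 3
E[X] = (4/7)·3 + (2/7)·17/5 + (1/7)·3 = 109/35

109/35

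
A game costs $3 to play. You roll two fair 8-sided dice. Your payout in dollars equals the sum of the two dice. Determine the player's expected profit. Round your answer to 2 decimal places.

$6.00

Distribution of the sum of the two dice: 2 w.p. 1/64, 3 w.p. 1/32, 4 w.p. 3/64, 5 w.p. 1/16, 6 w.p. 5/64, 7 w.p. 3/32, …
E[payout] = (1/64)·2 + (1/32)·3 + (3/64)·4 + (1/16)·5 + (5/64)·6 + (3/32)·7 + (7/64)·8 + (1/8)·9 + (7/64)·10 + (3/32)·11 + (5/64)·12 + (1/16)·13 + (3/64)·14 + (1/32)·15 + (1/64)·16 = 9
Expected profit = 9 − 3 = 6 ≈ $6.00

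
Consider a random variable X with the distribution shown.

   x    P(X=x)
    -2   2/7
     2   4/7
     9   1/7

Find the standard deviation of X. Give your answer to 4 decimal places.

E[X] = 13/7, E[X²] = 15
Var(X) = E[X²] − (E[X])² = 15 − 169/49 = 566/49
SD(X) = √(566/49) ≈ 3.3987

3.3987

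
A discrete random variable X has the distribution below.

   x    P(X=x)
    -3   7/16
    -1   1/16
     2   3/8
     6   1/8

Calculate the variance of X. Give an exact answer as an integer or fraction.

639/64

E[X] = (7/16)·(-3) + (1/16)·(-1) + (3/8)·2 + (1/8)·6 = 1/8
E[X²] = (7/16)·9 + (1/16)·1 + (3/8)·4 + (1/8)·36 = 10
Var(X) = 10 − (1/8)² = 639/64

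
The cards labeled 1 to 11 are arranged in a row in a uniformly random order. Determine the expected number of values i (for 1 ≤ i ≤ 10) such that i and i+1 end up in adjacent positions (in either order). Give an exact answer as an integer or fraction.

For each i ∈ {1,…,10}, let Xᵢ = 1 if i and i+1 are adjacent. P(Xᵢ=1) = 2·(11−1)!/11! = 2/11.
By linearity, E[ΣXᵢ] = (10)·(2/11) = 20/11.

20/11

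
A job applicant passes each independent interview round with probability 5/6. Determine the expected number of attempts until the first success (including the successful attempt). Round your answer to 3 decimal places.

For a geometric distribution, E[trials] = 1/p = 1/(5/6) = 6/5.
≈ 1.200

1.200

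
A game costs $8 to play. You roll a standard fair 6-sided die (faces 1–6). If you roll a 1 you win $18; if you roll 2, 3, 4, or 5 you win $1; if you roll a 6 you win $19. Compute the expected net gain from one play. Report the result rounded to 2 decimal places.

E[payout] = (2/3)·1 + (1/6)·18 + (1/6)·19 = 41/6
Expected profit = 41/6 − 8 = -7/6 ≈ -$1.17

-$1.17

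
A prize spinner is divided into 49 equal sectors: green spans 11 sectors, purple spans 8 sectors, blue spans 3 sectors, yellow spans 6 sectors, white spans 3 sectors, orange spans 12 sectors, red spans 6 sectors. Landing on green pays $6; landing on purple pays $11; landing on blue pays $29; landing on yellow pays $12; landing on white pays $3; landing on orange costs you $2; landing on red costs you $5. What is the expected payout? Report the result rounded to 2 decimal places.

$5.47

E[payout] = (11/49)·6 + (8/49)·11 + (3/49)·29 + (6/49)·12 + (3/49)·3 + (12/49)·(-2) + (6/49)·(-5) = 268/49
≈ $5.47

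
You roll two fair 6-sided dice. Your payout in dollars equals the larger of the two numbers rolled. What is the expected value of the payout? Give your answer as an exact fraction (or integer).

161/36 dollars

Distribution of the larger of the two numbers rolled: 1 w.p. 1/36, 2 w.p. 1/12, 3 w.p. 5/36, 4 w.p. 7/36, 5 w.p. 1/4, 6 w.p. 11/36
E[payout] = (1/36)·1 + (1/12)·2 + (5/36)·3 + (7/36)·4 + (1/4)·5 + (11/36)·6 = 161/36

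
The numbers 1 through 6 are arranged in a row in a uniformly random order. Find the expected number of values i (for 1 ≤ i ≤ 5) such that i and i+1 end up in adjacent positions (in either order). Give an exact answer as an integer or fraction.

5/3

For each i ∈ {1,…,5}, let Xᵢ = 1 if i and i+1 are adjacent. P(Xᵢ=1) = 2·(6−1)!/6! = 2/6.
By linearity, E[ΣXᵢ] = (5)·(2/6) = 5/3.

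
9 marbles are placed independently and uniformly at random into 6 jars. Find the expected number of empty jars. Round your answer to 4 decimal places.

1.1628

Let Xⱼ=1 if jar j is empty. P(Xⱼ=1) = ((6-1)/6)^9 = 1953125/10077696.
By linearity, E[#empty] = 6·1953125/10077696 = 1953125/1679616.
≈ 1.1628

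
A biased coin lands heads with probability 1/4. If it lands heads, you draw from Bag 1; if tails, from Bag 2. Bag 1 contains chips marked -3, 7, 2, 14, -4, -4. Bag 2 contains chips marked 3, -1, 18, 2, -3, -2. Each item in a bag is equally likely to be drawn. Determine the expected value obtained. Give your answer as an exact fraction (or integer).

21/8

E[X | Bag 1] = (-3 + 7 + 2 + 14 − 4 − 4)/6 = 2
E[X | Bag 2] = (3 − 1 + 18 + 2 − 3 − 2)/6 = 17/6
E[X] = (1/4)·2 + (3/4)·17/6 = 21/8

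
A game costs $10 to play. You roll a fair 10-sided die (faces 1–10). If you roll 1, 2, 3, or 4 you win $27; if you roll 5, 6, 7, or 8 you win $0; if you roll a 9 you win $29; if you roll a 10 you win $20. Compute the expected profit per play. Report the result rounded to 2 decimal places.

$5.70

E[payout] = (2/5)·0 + (1/10)·20 + (2/5)·27 + (1/10)·29 = 157/10
Expected profit = 157/10 − 10 = 57/10 ≈ $5.70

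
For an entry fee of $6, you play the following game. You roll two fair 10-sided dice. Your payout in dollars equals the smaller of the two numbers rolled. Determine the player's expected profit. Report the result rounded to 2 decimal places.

Distribution of the smaller of the two numbers rolled: 1 w.p. 19/100, 2 w.p. 17/100, 3 w.p. 3/20, 4 w.p. 13/100, 5 w.p. 11/100, 6 w.p. 9/100, …
E[payout] = (19/100)·1 + (17/100)·2 + (3/20)·3 + (13/100)·4 + (11/100)·5 + (9/100)·6 + (7/100)·7 + (1/20)·8 + (3/100)·9 + (1/100)·10 = 77/20
Expected profit = 77/20 − 6 = -43/20 ≈ -$2.15

-$2.15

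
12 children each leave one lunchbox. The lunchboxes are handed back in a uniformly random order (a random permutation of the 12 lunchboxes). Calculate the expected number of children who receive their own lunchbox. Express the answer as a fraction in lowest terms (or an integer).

Let Xᵢ = 1 if person i gets their own lunchbox. For each i, P(Xᵢ=1) = 1/12.
By linearity of expectation, E[X₁+…+X_12] = 12·(1/12) = 1.

1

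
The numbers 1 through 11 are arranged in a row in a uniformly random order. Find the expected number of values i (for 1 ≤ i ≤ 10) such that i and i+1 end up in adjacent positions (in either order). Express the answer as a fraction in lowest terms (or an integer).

For each i ∈ {1,…,10}, let Xᵢ = 1 if i and i+1 are adjacent. P(Xᵢ=1) = 2·(11−1)!/11! = 2/11.
By linearity, E[ΣXᵢ] = (10)·(2/11) = 20/11.

20/11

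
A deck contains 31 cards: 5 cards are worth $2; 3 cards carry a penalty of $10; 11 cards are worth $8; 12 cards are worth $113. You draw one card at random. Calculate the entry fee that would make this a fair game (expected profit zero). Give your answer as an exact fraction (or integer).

E[payout] = (5/31)·2 + (3/31)·(-10) + (11/31)·8 + (12/31)·113 = 1424/31
Fair fee = E[payout] = 1424/31

1424/31 dollars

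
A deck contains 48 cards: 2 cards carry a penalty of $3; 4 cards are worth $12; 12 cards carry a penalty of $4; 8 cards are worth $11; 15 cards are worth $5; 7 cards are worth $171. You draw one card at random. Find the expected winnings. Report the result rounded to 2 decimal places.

E[payout] = (2/48)·(-3) + (4/48)·12 + (12/48)·(-4) + (8/48)·11 + (15/48)·5 + (7/48)·171 = 677/24
≈ $28.21

$28.21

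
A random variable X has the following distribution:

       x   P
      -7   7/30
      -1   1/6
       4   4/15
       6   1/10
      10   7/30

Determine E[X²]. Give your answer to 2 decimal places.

42.80

E[X²] = (7/30)·49 + (1/6)·1 + (4/15)·16 + (1/10)·36 + (7/30)·100
     = 214/5 ≈ 42.80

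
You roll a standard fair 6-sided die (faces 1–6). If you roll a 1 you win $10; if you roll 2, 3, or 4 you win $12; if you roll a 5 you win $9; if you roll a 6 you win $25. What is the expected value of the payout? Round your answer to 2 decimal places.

$13.33

E[payout] = (1/6)·9 + (1/6)·10 + (1/2)·12 + (1/6)·25 = 40/3
≈ $13.33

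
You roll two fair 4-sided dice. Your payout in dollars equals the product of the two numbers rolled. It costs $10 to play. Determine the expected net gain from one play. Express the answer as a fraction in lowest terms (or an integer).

Distribution of the product of the two numbers rolled: 1 w.p. 1/16, 2 w.p. 1/8, 3 w.p. 1/8, 4 w.p. 3/16, 6 w.p. 1/8, 8 w.p. 1/8, …
E[payout] = (1/16)·1 + (1/8)·2 + (1/8)·3 + (3/16)·4 + (1/8)·6 + (1/8)·8 + (1/16)·9 + (1/8)·12 + (1/16)·16 = 25/4
Expected profit = 25/4 − 10 = -15/4

-15/4 dollars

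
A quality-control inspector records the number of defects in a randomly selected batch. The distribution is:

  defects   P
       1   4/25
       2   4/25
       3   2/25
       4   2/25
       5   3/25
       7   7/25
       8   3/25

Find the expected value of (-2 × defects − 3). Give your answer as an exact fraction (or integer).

-303/25

E[-2x-3] = (4/25)·(-5) + (4/25)·(-7) + (2/25)·(-9) + (2/25)·(-11) + (3/25)·(-13) + (7/25)·(-17) + (3/25)·(-19)
     = -303/25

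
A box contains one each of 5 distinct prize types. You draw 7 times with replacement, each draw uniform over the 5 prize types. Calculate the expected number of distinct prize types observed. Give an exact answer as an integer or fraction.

Let Xⱼ=1 if type j appears at least once. P(Xⱼ=1) = 1 − ((5−1)/5)^7 = 61741/78125.
E[#distinct] = 5·61741/78125 = 61741/15625.

61741/15625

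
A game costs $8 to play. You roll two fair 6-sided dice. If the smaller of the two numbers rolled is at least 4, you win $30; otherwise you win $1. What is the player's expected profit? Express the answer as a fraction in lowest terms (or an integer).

1/4 dollars

E[payout] = (3/4)·1 + (1/4)·30 = 33/4
Expected profit = 33/4 − 8 = 1/4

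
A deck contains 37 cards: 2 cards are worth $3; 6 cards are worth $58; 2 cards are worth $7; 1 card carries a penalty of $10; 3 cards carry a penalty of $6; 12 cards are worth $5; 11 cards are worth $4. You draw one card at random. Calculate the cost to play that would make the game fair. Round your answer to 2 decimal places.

E[payout] = (2/37)·3 + (6/37)·58 + (2/37)·7 + (1/37)·(-10) + (3/37)·(-6) + (12/37)·5 + (11/37)·4 = 12
Fair fee = E[payout] = 12 ≈ $12.00

$12.00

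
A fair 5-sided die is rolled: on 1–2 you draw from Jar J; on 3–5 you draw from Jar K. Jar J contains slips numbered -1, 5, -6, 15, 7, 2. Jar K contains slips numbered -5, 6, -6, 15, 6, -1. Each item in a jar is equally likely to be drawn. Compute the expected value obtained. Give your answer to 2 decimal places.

E[X | Jar J] = (-1 + 5 − 6 + 15 + 7 + 2)/6 = 11/3
E[X | Jar K] = (-5 + 6 − 6 + 15 + 6 − 1)/6 = 5/2
E[X] = (2/5)·11/3 + (3/5)·5/2 = 89/30 ≈ 2.97

2.97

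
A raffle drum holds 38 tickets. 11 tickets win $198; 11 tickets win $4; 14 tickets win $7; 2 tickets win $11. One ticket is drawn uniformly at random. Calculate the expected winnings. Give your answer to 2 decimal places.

E[payout] = (11/38)·198 + (11/38)·4 + (14/38)·7 + (2/38)·11 = 1171/19
≈ $61.63

$61.63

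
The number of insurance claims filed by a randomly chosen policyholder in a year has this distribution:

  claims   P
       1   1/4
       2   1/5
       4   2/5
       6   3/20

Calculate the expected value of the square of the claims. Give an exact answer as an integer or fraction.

E[X²] = (1/4)·1 + (1/5)·4 + (2/5)·16 + (3/20)·36
     = 257/20

257/20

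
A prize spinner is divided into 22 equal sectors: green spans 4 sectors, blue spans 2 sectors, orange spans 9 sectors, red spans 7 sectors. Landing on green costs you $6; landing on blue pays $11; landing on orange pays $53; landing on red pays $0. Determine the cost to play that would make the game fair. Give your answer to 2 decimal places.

E[payout] = (4/22)·(-6) + (2/22)·11 + (9/22)·53 + (7/22)·0 = 475/22
Fair fee = E[payout] = 475/22 ≈ $21.59

$21.59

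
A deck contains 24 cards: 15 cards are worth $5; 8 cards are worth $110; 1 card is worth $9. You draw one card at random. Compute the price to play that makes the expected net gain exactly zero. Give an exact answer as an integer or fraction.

241/6 dollars

E[payout] = (15/24)·5 + (8/24)·110 + (1/24)·9 = 241/6
Fair fee = E[payout] = 241/6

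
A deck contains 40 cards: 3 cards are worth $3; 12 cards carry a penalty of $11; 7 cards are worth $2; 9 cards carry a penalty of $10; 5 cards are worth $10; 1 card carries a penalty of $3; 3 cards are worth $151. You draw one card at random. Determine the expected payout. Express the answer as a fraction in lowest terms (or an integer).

301/40 dollars

E[payout] = (3/40)·3 + (12/40)·(-11) + (7/40)·2 + (9/40)·(-10) + (5/40)·10 + (1/40)·(-3) + (3/40)·151 = 301/40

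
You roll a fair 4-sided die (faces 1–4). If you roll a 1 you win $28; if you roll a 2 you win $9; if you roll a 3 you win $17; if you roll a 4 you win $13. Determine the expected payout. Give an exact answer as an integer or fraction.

67/4 dollars

E[payout] = (1/4)·9 + (1/4)·13 + (1/4)·17 + (1/4)·28 = 67/4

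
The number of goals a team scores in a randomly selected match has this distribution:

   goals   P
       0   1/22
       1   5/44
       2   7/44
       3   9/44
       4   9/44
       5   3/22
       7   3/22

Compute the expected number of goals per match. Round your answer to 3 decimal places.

E[X] = (1/22)·0 + (5/44)·1 + (7/44)·2 + (9/44)·3 + (9/44)·4 + (3/22)·5 + (3/22)·7
     = 7/2 ≈ 3.500

3.500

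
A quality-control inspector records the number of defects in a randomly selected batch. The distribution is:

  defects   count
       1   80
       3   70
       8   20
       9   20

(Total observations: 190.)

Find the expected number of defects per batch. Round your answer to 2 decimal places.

3.32

Total = 190, so P(defects=1) = 80/190, etc.
E[X] = (8/19)·1 + (7/19)·3 + (2/19)·8 + (2/19)·9
     = 63/19 ≈ 3.32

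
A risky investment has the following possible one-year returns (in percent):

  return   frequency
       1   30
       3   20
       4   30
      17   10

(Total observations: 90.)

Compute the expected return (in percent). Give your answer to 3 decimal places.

Total = 90, so P(return=1) = 30/90, etc.
E[X] = (1/3)·1 + (2/9)·3 + (1/3)·4 + (1/9)·17
     = 38/9 ≈ 4.222

4.222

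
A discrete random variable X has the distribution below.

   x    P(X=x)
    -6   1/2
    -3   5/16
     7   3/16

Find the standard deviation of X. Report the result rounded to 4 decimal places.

E[X] = -21/8, E[X²] = 30
Var(X) = E[X²] − (E[X])² = 30 − 441/64 = 1479/64
SD(X) = √(1479/64) ≈ 4.8072

4.8072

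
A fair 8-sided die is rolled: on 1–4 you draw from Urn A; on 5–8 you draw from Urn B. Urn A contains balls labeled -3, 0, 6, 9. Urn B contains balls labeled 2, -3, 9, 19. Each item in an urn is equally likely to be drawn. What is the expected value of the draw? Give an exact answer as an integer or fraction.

E[X | Urn A] = (-3 + 0 + 6 + 9)/4 = 3
E[X | Urn B] = (2 − 3 + 9 + 19)/4 = 27/4
E[X] = (1/2)·3 + (1/2)·27/4 = 39/8

39/8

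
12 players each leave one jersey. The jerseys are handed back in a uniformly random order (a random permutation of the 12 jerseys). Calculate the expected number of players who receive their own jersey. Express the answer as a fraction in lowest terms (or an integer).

Let Xᵢ = 1 if person i gets their own jersey. For each i, P(Xᵢ=1) = 1/12.
By linearity of expectation, E[X₁+…+X_12] = 12·(1/12) = 1.

1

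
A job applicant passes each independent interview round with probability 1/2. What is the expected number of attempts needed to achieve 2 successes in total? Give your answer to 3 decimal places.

4.000

By linearity (sum of 2 independent geometric waits), E[trials] = 2/p = 2/(1/2) = 4.
≈ 4.000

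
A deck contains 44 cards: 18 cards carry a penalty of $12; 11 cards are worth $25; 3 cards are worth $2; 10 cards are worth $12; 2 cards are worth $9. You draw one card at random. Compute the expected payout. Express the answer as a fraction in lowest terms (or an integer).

203/44 dollars

E[payout] = (18/44)·(-12) + (11/44)·25 + (3/44)·2 + (10/44)·12 + (2/44)·9 = 203/44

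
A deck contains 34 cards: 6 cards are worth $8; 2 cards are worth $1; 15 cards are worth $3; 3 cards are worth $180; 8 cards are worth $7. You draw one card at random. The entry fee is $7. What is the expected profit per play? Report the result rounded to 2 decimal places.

$13.32

E[payout] = (6/34)·8 + (2/34)·1 + (15/34)·3 + (3/34)·180 + (8/34)·7 = 691/34
Expected profit = 691/34 − 7 = 453/34 ≈ $13.32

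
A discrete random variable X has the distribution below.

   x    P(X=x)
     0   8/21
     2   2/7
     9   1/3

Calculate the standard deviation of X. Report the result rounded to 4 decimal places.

3.9227

E[X] = 25/7, E[X²] = 197/7
Var(X) = E[X²] − (E[X])² = 197/7 − 625/49 = 754/49
SD(X) = √(754/49) ≈ 3.9227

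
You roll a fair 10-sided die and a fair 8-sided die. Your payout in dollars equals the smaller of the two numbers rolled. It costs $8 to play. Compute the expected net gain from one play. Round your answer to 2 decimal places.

Distribution of the smaller of the two numbers rolled: 1 w.p. 17/80, 2 w.p. 3/16, 3 w.p. 13/80, 4 w.p. 11/80, 5 w.p. 9/80, 6 w.p. 7/80, …
E[payout] = (17/80)·1 + (3/16)·2 + (13/80)·3 + (11/80)·4 + (9/80)·5 + (7/80)·6 + (1/16)·7 + (3/80)·8 = 69/20
Expected profit = 69/20 − 8 = -91/20 ≈ -$4.55

-$4.55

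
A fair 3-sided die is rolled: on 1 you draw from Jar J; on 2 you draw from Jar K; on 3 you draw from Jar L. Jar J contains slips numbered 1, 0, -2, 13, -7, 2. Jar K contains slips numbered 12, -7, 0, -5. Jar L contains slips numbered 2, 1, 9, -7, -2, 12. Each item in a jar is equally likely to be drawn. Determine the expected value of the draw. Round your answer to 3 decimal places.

1.222

E[X | Jar J] = (1 + 0 − 2 + 13 − 7 + 2)/6 = 7/6
E[X | Jar K] = (12 − 7 + 0 − 5)/4 = 0
E[X | Jar L] = (2 + 1 + 9 − 7 − 2 + 12)/6 = 5/2
E[X] = (1/3)·7/6 + (1/3)·0 + (1/3)·5/2 = 11/9 ≈ 1.222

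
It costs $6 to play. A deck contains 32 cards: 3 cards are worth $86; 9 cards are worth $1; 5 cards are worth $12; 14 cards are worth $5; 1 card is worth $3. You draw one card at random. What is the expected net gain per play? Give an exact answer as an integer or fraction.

E[payout] = (3/32)·86 + (9/32)·1 + (5/32)·12 + (14/32)·5 + (1/32)·3 = 25/2
Expected profit = 25/2 − 6 = 13/2

13/2 dollars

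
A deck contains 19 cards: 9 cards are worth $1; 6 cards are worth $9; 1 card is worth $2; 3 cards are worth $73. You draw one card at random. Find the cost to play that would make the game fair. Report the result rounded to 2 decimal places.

E[payout] = (9/19)·1 + (6/19)·9 + (1/19)·2 + (3/19)·73 = 284/19
Fair fee = E[payout] = 284/19 ≈ $14.95

$14.95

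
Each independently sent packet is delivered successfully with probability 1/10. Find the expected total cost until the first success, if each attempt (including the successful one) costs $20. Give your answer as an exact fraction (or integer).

E[#attempts] = 1/p = 10; E[cost] = 20·10 = 200.

$200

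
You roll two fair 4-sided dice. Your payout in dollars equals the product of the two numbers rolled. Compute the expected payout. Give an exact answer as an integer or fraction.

25/4 dollars

Distribution of the product of the two numbers rolled: 1 w.p. 1/16, 2 w.p. 1/8, 3 w.p. 1/8, 4 w.p. 3/16, 6 w.p. 1/8, 8 w.p. 1/8, …
E[payout] = (1/16)·1 + (1/8)·2 + (1/8)·3 + (3/16)·4 + (1/8)·6 + (1/8)·8 + (1/16)·9 + (1/8)·12 + (1/16)·16 = 25/4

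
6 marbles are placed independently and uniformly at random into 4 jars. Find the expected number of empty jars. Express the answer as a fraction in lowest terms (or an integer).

Let Xⱼ=1 if jar j is empty. P(Xⱼ=1) = ((4-1)/4)^6 = 729/4096.
By linearity, E[#empty] = 4·729/4096 = 729/1024.

729/1024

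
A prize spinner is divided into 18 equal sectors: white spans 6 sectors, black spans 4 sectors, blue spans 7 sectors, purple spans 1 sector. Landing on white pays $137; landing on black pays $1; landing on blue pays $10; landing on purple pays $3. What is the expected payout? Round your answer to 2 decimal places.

E[payout] = (6/18)·137 + (4/18)·1 + (7/18)·10 + (1/18)·3 = 899/18
≈ $49.94

$49.94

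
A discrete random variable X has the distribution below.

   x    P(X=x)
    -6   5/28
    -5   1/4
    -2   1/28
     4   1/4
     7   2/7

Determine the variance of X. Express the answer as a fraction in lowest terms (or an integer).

23875/784

E[X] = (5/28)·(-6) + (1/4)·(-5) + (1/28)·(-2) + (1/4)·4 + (2/7)·7 = 17/28
E[X²] = (5/28)·36 + (1/4)·25 + (1/28)·4 + (1/4)·16 + (2/7)·49 = 863/28
Var(X) = 863/28 − (17/28)² = 23875/784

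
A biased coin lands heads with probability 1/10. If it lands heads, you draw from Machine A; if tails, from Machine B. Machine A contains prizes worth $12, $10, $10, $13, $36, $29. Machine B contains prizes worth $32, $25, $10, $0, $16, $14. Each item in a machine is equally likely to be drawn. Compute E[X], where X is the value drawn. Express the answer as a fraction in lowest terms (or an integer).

E[X | Machine A] = (12 + 10 + 10 + 13 + 36 + 29)/6 = 55/3
E[X | Machine B] = (32 + 25 + 10 + 0 + 16 + 14)/6 = 97/6
E[X] = (1/10)·55/3 + (9/10)·97/6 = 983/60

983/60 dollars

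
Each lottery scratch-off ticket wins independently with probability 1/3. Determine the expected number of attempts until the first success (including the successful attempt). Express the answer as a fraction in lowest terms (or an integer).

3

For a geometric distribution, E[trials] = 1/p = 1/(1/3) = 3.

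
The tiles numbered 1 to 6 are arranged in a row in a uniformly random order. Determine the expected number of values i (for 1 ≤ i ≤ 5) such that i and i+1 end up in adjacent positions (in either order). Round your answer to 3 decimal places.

For each i ∈ {1,…,5}, let Xᵢ = 1 if i and i+1 are adjacent. P(Xᵢ=1) = 2·(6−1)!/6! = 2/6.
By linearity, E[ΣXᵢ] = (5)·(2/6) = 5/3.
≈ 1.667

1.667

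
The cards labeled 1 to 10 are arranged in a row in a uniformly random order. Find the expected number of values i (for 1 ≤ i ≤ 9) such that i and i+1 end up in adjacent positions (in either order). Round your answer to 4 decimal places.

For each i ∈ {1,…,9}, let Xᵢ = 1 if i and i+1 are adjacent. P(Xᵢ=1) = 2·(10−1)!/10! = 2/10.
By linearity, E[ΣXᵢ] = (9)·(2/10) = 9/5.
≈ 1.8000

1.8000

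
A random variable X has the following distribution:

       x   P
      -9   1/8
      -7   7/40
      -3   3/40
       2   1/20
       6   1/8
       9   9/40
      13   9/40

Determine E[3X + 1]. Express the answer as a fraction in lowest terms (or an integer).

E[3x+1] = (1/8)·(-26) + (7/40)·(-20) + (3/40)·(-8) + (1/20)·7 + (1/8)·19 + (9/40)·28 + (9/40)·40
     = 427/40

427/40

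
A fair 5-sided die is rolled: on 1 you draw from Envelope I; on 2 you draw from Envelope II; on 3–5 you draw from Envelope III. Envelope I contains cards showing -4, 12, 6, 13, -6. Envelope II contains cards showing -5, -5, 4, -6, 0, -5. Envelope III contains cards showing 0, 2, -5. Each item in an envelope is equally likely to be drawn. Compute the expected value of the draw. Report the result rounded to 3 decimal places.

E[X | Envelope I] = (-4 + 12 + 6 + 13 − 6)/5 = 21/5
E[X | Envelope II] = (-5 − 5 + 4 − 6 + 0 − 5)/6 = -17/6
E[X | Envelope III] = (0 + 2 − 5)/3 = -1
E[X] = (1/5)·21/5 + (1/5)·(-17/6) + (3/5)·(-1) = -49/150 ≈ -0.327

-0.327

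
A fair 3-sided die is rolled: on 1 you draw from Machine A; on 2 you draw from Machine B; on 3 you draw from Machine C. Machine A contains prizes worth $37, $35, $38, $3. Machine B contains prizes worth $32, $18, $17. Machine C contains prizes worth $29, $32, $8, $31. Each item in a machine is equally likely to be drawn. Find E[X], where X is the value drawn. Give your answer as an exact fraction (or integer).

E[X | Machine A] = (37 + 35 + 38 + 3)/4 = 113/4
E[X | Machine B] = (32 + 18 + 17)/3 = 67/3
E[X | Machine C] = (29 + 32 + 8 + 31)/4 = 25
E[X] = (1/3)·113/4 + (1/3)·67/3 + (1/3)·25 = 907/36

907/36 dollars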